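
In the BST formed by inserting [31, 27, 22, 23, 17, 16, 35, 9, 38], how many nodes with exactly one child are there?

Tree built from: [31, 27, 22, 23, 17, 16, 35, 9, 38]
Tree (level-order array): [31, 27, 35, 22, None, None, 38, 17, 23, None, None, 16, None, None, None, 9]
Rule: These are nodes with exactly 1 non-null child.
Per-node child counts:
  node 31: 2 child(ren)
  node 27: 1 child(ren)
  node 22: 2 child(ren)
  node 17: 1 child(ren)
  node 16: 1 child(ren)
  node 9: 0 child(ren)
  node 23: 0 child(ren)
  node 35: 1 child(ren)
  node 38: 0 child(ren)
Matching nodes: [27, 17, 16, 35]
Count of nodes with exactly one child: 4


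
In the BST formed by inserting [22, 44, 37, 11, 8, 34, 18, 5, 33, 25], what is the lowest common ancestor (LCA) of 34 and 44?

Tree insertion order: [22, 44, 37, 11, 8, 34, 18, 5, 33, 25]
Tree (level-order array): [22, 11, 44, 8, 18, 37, None, 5, None, None, None, 34, None, None, None, 33, None, 25]
In a BST, the LCA of p=34, q=44 is the first node v on the
root-to-leaf path with p <= v <= q (go left if both < v, right if both > v).
Walk from root:
  at 22: both 34 and 44 > 22, go right
  at 44: 34 <= 44 <= 44, this is the LCA
LCA = 44


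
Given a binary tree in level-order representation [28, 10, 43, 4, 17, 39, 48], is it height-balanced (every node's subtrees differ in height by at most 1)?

Tree (level-order array): [28, 10, 43, 4, 17, 39, 48]
Definition: a tree is height-balanced if, at every node, |h(left) - h(right)| <= 1 (empty subtree has height -1).
Bottom-up per-node check:
  node 4: h_left=-1, h_right=-1, diff=0 [OK], height=0
  node 17: h_left=-1, h_right=-1, diff=0 [OK], height=0
  node 10: h_left=0, h_right=0, diff=0 [OK], height=1
  node 39: h_left=-1, h_right=-1, diff=0 [OK], height=0
  node 48: h_left=-1, h_right=-1, diff=0 [OK], height=0
  node 43: h_left=0, h_right=0, diff=0 [OK], height=1
  node 28: h_left=1, h_right=1, diff=0 [OK], height=2
All nodes satisfy the balance condition.
Result: Balanced


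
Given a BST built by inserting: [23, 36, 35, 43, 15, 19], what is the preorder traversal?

Tree insertion order: [23, 36, 35, 43, 15, 19]
Tree (level-order array): [23, 15, 36, None, 19, 35, 43]
Preorder traversal: [23, 15, 19, 36, 35, 43]


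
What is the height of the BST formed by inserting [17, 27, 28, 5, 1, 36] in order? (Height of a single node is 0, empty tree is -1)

Insertion order: [17, 27, 28, 5, 1, 36]
Tree (level-order array): [17, 5, 27, 1, None, None, 28, None, None, None, 36]
Compute height bottom-up (empty subtree = -1):
  height(1) = 1 + max(-1, -1) = 0
  height(5) = 1 + max(0, -1) = 1
  height(36) = 1 + max(-1, -1) = 0
  height(28) = 1 + max(-1, 0) = 1
  height(27) = 1 + max(-1, 1) = 2
  height(17) = 1 + max(1, 2) = 3
Height = 3


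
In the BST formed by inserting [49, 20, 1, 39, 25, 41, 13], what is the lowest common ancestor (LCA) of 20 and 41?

Tree insertion order: [49, 20, 1, 39, 25, 41, 13]
Tree (level-order array): [49, 20, None, 1, 39, None, 13, 25, 41]
In a BST, the LCA of p=20, q=41 is the first node v on the
root-to-leaf path with p <= v <= q (go left if both < v, right if both > v).
Walk from root:
  at 49: both 20 and 41 < 49, go left
  at 20: 20 <= 20 <= 41, this is the LCA
LCA = 20


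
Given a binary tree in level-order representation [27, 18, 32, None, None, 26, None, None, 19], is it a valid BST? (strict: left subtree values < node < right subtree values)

Level-order array: [27, 18, 32, None, None, 26, None, None, 19]
Validate using subtree bounds (lo, hi): at each node, require lo < value < hi,
then recurse left with hi=value and right with lo=value.
Preorder trace (stopping at first violation):
  at node 27 with bounds (-inf, +inf): OK
  at node 18 with bounds (-inf, 27): OK
  at node 32 with bounds (27, +inf): OK
  at node 26 with bounds (27, 32): VIOLATION
Node 26 violates its bound: not (27 < 26 < 32).
Result: Not a valid BST


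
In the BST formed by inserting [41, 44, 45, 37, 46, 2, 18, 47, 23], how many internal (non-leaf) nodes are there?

Tree built from: [41, 44, 45, 37, 46, 2, 18, 47, 23]
Tree (level-order array): [41, 37, 44, 2, None, None, 45, None, 18, None, 46, None, 23, None, 47]
Rule: An internal node has at least one child.
Per-node child counts:
  node 41: 2 child(ren)
  node 37: 1 child(ren)
  node 2: 1 child(ren)
  node 18: 1 child(ren)
  node 23: 0 child(ren)
  node 44: 1 child(ren)
  node 45: 1 child(ren)
  node 46: 1 child(ren)
  node 47: 0 child(ren)
Matching nodes: [41, 37, 2, 18, 44, 45, 46]
Count of internal (non-leaf) nodes: 7


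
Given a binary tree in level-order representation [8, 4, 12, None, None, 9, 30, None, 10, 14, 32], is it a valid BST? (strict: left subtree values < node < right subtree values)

Level-order array: [8, 4, 12, None, None, 9, 30, None, 10, 14, 32]
Validate using subtree bounds (lo, hi): at each node, require lo < value < hi,
then recurse left with hi=value and right with lo=value.
Preorder trace (stopping at first violation):
  at node 8 with bounds (-inf, +inf): OK
  at node 4 with bounds (-inf, 8): OK
  at node 12 with bounds (8, +inf): OK
  at node 9 with bounds (8, 12): OK
  at node 10 with bounds (9, 12): OK
  at node 30 with bounds (12, +inf): OK
  at node 14 with bounds (12, 30): OK
  at node 32 with bounds (30, +inf): OK
No violation found at any node.
Result: Valid BST


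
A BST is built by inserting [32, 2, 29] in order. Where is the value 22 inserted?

Starting tree (level order): [32, 2, None, None, 29]
Insertion path: 32 -> 2 -> 29
Result: insert 22 as left child of 29
Final tree (level order): [32, 2, None, None, 29, 22]


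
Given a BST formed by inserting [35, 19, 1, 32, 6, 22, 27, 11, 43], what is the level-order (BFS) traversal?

Tree insertion order: [35, 19, 1, 32, 6, 22, 27, 11, 43]
Tree (level-order array): [35, 19, 43, 1, 32, None, None, None, 6, 22, None, None, 11, None, 27]
BFS from the root, enqueuing left then right child of each popped node:
  queue [35] -> pop 35, enqueue [19, 43], visited so far: [35]
  queue [19, 43] -> pop 19, enqueue [1, 32], visited so far: [35, 19]
  queue [43, 1, 32] -> pop 43, enqueue [none], visited so far: [35, 19, 43]
  queue [1, 32] -> pop 1, enqueue [6], visited so far: [35, 19, 43, 1]
  queue [32, 6] -> pop 32, enqueue [22], visited so far: [35, 19, 43, 1, 32]
  queue [6, 22] -> pop 6, enqueue [11], visited so far: [35, 19, 43, 1, 32, 6]
  queue [22, 11] -> pop 22, enqueue [27], visited so far: [35, 19, 43, 1, 32, 6, 22]
  queue [11, 27] -> pop 11, enqueue [none], visited so far: [35, 19, 43, 1, 32, 6, 22, 11]
  queue [27] -> pop 27, enqueue [none], visited so far: [35, 19, 43, 1, 32, 6, 22, 11, 27]
Result: [35, 19, 43, 1, 32, 6, 22, 11, 27]


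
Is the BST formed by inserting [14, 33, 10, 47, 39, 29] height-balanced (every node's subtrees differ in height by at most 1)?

Tree (level-order array): [14, 10, 33, None, None, 29, 47, None, None, 39]
Definition: a tree is height-balanced if, at every node, |h(left) - h(right)| <= 1 (empty subtree has height -1).
Bottom-up per-node check:
  node 10: h_left=-1, h_right=-1, diff=0 [OK], height=0
  node 29: h_left=-1, h_right=-1, diff=0 [OK], height=0
  node 39: h_left=-1, h_right=-1, diff=0 [OK], height=0
  node 47: h_left=0, h_right=-1, diff=1 [OK], height=1
  node 33: h_left=0, h_right=1, diff=1 [OK], height=2
  node 14: h_left=0, h_right=2, diff=2 [FAIL (|0-2|=2 > 1)], height=3
Node 14 violates the condition: |0 - 2| = 2 > 1.
Result: Not balanced


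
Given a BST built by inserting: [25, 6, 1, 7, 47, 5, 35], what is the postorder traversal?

Tree insertion order: [25, 6, 1, 7, 47, 5, 35]
Tree (level-order array): [25, 6, 47, 1, 7, 35, None, None, 5]
Postorder traversal: [5, 1, 7, 6, 35, 47, 25]


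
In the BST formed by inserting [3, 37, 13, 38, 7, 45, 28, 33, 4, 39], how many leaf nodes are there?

Tree built from: [3, 37, 13, 38, 7, 45, 28, 33, 4, 39]
Tree (level-order array): [3, None, 37, 13, 38, 7, 28, None, 45, 4, None, None, 33, 39]
Rule: A leaf has 0 children.
Per-node child counts:
  node 3: 1 child(ren)
  node 37: 2 child(ren)
  node 13: 2 child(ren)
  node 7: 1 child(ren)
  node 4: 0 child(ren)
  node 28: 1 child(ren)
  node 33: 0 child(ren)
  node 38: 1 child(ren)
  node 45: 1 child(ren)
  node 39: 0 child(ren)
Matching nodes: [4, 33, 39]
Count of leaf nodes: 3


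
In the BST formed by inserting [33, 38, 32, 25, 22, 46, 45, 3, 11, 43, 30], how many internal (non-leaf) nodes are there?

Tree built from: [33, 38, 32, 25, 22, 46, 45, 3, 11, 43, 30]
Tree (level-order array): [33, 32, 38, 25, None, None, 46, 22, 30, 45, None, 3, None, None, None, 43, None, None, 11]
Rule: An internal node has at least one child.
Per-node child counts:
  node 33: 2 child(ren)
  node 32: 1 child(ren)
  node 25: 2 child(ren)
  node 22: 1 child(ren)
  node 3: 1 child(ren)
  node 11: 0 child(ren)
  node 30: 0 child(ren)
  node 38: 1 child(ren)
  node 46: 1 child(ren)
  node 45: 1 child(ren)
  node 43: 0 child(ren)
Matching nodes: [33, 32, 25, 22, 3, 38, 46, 45]
Count of internal (non-leaf) nodes: 8


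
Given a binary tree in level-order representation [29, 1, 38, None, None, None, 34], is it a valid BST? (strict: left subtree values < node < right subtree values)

Level-order array: [29, 1, 38, None, None, None, 34]
Validate using subtree bounds (lo, hi): at each node, require lo < value < hi,
then recurse left with hi=value and right with lo=value.
Preorder trace (stopping at first violation):
  at node 29 with bounds (-inf, +inf): OK
  at node 1 with bounds (-inf, 29): OK
  at node 38 with bounds (29, +inf): OK
  at node 34 with bounds (38, +inf): VIOLATION
Node 34 violates its bound: not (38 < 34 < +inf).
Result: Not a valid BST


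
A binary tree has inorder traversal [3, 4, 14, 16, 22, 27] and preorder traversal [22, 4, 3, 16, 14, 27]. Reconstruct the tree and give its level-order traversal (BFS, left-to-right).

Inorder:  [3, 4, 14, 16, 22, 27]
Preorder: [22, 4, 3, 16, 14, 27]
Algorithm: preorder visits root first, so consume preorder in order;
for each root, split the current inorder slice at that value into
left-subtree inorder and right-subtree inorder, then recurse.
Recursive splits:
  root=22; inorder splits into left=[3, 4, 14, 16], right=[27]
  root=4; inorder splits into left=[3], right=[14, 16]
  root=3; inorder splits into left=[], right=[]
  root=16; inorder splits into left=[14], right=[]
  root=14; inorder splits into left=[], right=[]
  root=27; inorder splits into left=[], right=[]
Reconstructed level-order: [22, 4, 27, 3, 16, 14]


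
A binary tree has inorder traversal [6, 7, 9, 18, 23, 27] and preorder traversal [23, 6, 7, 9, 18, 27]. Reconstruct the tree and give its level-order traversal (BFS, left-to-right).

Inorder:  [6, 7, 9, 18, 23, 27]
Preorder: [23, 6, 7, 9, 18, 27]
Algorithm: preorder visits root first, so consume preorder in order;
for each root, split the current inorder slice at that value into
left-subtree inorder and right-subtree inorder, then recurse.
Recursive splits:
  root=23; inorder splits into left=[6, 7, 9, 18], right=[27]
  root=6; inorder splits into left=[], right=[7, 9, 18]
  root=7; inorder splits into left=[], right=[9, 18]
  root=9; inorder splits into left=[], right=[18]
  root=18; inorder splits into left=[], right=[]
  root=27; inorder splits into left=[], right=[]
Reconstructed level-order: [23, 6, 27, 7, 9, 18]


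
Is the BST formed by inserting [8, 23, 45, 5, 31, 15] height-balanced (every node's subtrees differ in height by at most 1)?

Tree (level-order array): [8, 5, 23, None, None, 15, 45, None, None, 31]
Definition: a tree is height-balanced if, at every node, |h(left) - h(right)| <= 1 (empty subtree has height -1).
Bottom-up per-node check:
  node 5: h_left=-1, h_right=-1, diff=0 [OK], height=0
  node 15: h_left=-1, h_right=-1, diff=0 [OK], height=0
  node 31: h_left=-1, h_right=-1, diff=0 [OK], height=0
  node 45: h_left=0, h_right=-1, diff=1 [OK], height=1
  node 23: h_left=0, h_right=1, diff=1 [OK], height=2
  node 8: h_left=0, h_right=2, diff=2 [FAIL (|0-2|=2 > 1)], height=3
Node 8 violates the condition: |0 - 2| = 2 > 1.
Result: Not balanced


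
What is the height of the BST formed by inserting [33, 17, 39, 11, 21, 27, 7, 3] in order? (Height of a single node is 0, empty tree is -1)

Insertion order: [33, 17, 39, 11, 21, 27, 7, 3]
Tree (level-order array): [33, 17, 39, 11, 21, None, None, 7, None, None, 27, 3]
Compute height bottom-up (empty subtree = -1):
  height(3) = 1 + max(-1, -1) = 0
  height(7) = 1 + max(0, -1) = 1
  height(11) = 1 + max(1, -1) = 2
  height(27) = 1 + max(-1, -1) = 0
  height(21) = 1 + max(-1, 0) = 1
  height(17) = 1 + max(2, 1) = 3
  height(39) = 1 + max(-1, -1) = 0
  height(33) = 1 + max(3, 0) = 4
Height = 4


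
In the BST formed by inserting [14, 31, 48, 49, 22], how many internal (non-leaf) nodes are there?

Tree built from: [14, 31, 48, 49, 22]
Tree (level-order array): [14, None, 31, 22, 48, None, None, None, 49]
Rule: An internal node has at least one child.
Per-node child counts:
  node 14: 1 child(ren)
  node 31: 2 child(ren)
  node 22: 0 child(ren)
  node 48: 1 child(ren)
  node 49: 0 child(ren)
Matching nodes: [14, 31, 48]
Count of internal (non-leaf) nodes: 3


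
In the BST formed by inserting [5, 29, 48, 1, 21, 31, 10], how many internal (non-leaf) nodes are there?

Tree built from: [5, 29, 48, 1, 21, 31, 10]
Tree (level-order array): [5, 1, 29, None, None, 21, 48, 10, None, 31]
Rule: An internal node has at least one child.
Per-node child counts:
  node 5: 2 child(ren)
  node 1: 0 child(ren)
  node 29: 2 child(ren)
  node 21: 1 child(ren)
  node 10: 0 child(ren)
  node 48: 1 child(ren)
  node 31: 0 child(ren)
Matching nodes: [5, 29, 21, 48]
Count of internal (non-leaf) nodes: 4


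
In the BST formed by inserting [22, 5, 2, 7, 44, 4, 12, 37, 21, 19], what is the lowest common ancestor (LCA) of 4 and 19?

Tree insertion order: [22, 5, 2, 7, 44, 4, 12, 37, 21, 19]
Tree (level-order array): [22, 5, 44, 2, 7, 37, None, None, 4, None, 12, None, None, None, None, None, 21, 19]
In a BST, the LCA of p=4, q=19 is the first node v on the
root-to-leaf path with p <= v <= q (go left if both < v, right if both > v).
Walk from root:
  at 22: both 4 and 19 < 22, go left
  at 5: 4 <= 5 <= 19, this is the LCA
LCA = 5


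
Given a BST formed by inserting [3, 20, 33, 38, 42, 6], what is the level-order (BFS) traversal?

Tree insertion order: [3, 20, 33, 38, 42, 6]
Tree (level-order array): [3, None, 20, 6, 33, None, None, None, 38, None, 42]
BFS from the root, enqueuing left then right child of each popped node:
  queue [3] -> pop 3, enqueue [20], visited so far: [3]
  queue [20] -> pop 20, enqueue [6, 33], visited so far: [3, 20]
  queue [6, 33] -> pop 6, enqueue [none], visited so far: [3, 20, 6]
  queue [33] -> pop 33, enqueue [38], visited so far: [3, 20, 6, 33]
  queue [38] -> pop 38, enqueue [42], visited so far: [3, 20, 6, 33, 38]
  queue [42] -> pop 42, enqueue [none], visited so far: [3, 20, 6, 33, 38, 42]
Result: [3, 20, 6, 33, 38, 42]


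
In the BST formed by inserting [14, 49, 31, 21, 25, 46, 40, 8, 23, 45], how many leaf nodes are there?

Tree built from: [14, 49, 31, 21, 25, 46, 40, 8, 23, 45]
Tree (level-order array): [14, 8, 49, None, None, 31, None, 21, 46, None, 25, 40, None, 23, None, None, 45]
Rule: A leaf has 0 children.
Per-node child counts:
  node 14: 2 child(ren)
  node 8: 0 child(ren)
  node 49: 1 child(ren)
  node 31: 2 child(ren)
  node 21: 1 child(ren)
  node 25: 1 child(ren)
  node 23: 0 child(ren)
  node 46: 1 child(ren)
  node 40: 1 child(ren)
  node 45: 0 child(ren)
Matching nodes: [8, 23, 45]
Count of leaf nodes: 3


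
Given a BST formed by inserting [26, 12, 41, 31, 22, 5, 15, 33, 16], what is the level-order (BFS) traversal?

Tree insertion order: [26, 12, 41, 31, 22, 5, 15, 33, 16]
Tree (level-order array): [26, 12, 41, 5, 22, 31, None, None, None, 15, None, None, 33, None, 16]
BFS from the root, enqueuing left then right child of each popped node:
  queue [26] -> pop 26, enqueue [12, 41], visited so far: [26]
  queue [12, 41] -> pop 12, enqueue [5, 22], visited so far: [26, 12]
  queue [41, 5, 22] -> pop 41, enqueue [31], visited so far: [26, 12, 41]
  queue [5, 22, 31] -> pop 5, enqueue [none], visited so far: [26, 12, 41, 5]
  queue [22, 31] -> pop 22, enqueue [15], visited so far: [26, 12, 41, 5, 22]
  queue [31, 15] -> pop 31, enqueue [33], visited so far: [26, 12, 41, 5, 22, 31]
  queue [15, 33] -> pop 15, enqueue [16], visited so far: [26, 12, 41, 5, 22, 31, 15]
  queue [33, 16] -> pop 33, enqueue [none], visited so far: [26, 12, 41, 5, 22, 31, 15, 33]
  queue [16] -> pop 16, enqueue [none], visited so far: [26, 12, 41, 5, 22, 31, 15, 33, 16]
Result: [26, 12, 41, 5, 22, 31, 15, 33, 16]


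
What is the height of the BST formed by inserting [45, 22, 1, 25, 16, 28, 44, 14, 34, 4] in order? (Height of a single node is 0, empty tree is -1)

Insertion order: [45, 22, 1, 25, 16, 28, 44, 14, 34, 4]
Tree (level-order array): [45, 22, None, 1, 25, None, 16, None, 28, 14, None, None, 44, 4, None, 34]
Compute height bottom-up (empty subtree = -1):
  height(4) = 1 + max(-1, -1) = 0
  height(14) = 1 + max(0, -1) = 1
  height(16) = 1 + max(1, -1) = 2
  height(1) = 1 + max(-1, 2) = 3
  height(34) = 1 + max(-1, -1) = 0
  height(44) = 1 + max(0, -1) = 1
  height(28) = 1 + max(-1, 1) = 2
  height(25) = 1 + max(-1, 2) = 3
  height(22) = 1 + max(3, 3) = 4
  height(45) = 1 + max(4, -1) = 5
Height = 5


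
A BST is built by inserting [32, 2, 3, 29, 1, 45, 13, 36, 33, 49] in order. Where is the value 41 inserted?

Starting tree (level order): [32, 2, 45, 1, 3, 36, 49, None, None, None, 29, 33, None, None, None, 13]
Insertion path: 32 -> 45 -> 36
Result: insert 41 as right child of 36
Final tree (level order): [32, 2, 45, 1, 3, 36, 49, None, None, None, 29, 33, 41, None, None, 13]


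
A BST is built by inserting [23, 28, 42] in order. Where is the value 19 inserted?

Starting tree (level order): [23, None, 28, None, 42]
Insertion path: 23
Result: insert 19 as left child of 23
Final tree (level order): [23, 19, 28, None, None, None, 42]


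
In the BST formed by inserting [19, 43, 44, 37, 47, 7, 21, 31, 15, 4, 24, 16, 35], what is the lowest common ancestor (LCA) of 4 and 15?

Tree insertion order: [19, 43, 44, 37, 47, 7, 21, 31, 15, 4, 24, 16, 35]
Tree (level-order array): [19, 7, 43, 4, 15, 37, 44, None, None, None, 16, 21, None, None, 47, None, None, None, 31, None, None, 24, 35]
In a BST, the LCA of p=4, q=15 is the first node v on the
root-to-leaf path with p <= v <= q (go left if both < v, right if both > v).
Walk from root:
  at 19: both 4 and 15 < 19, go left
  at 7: 4 <= 7 <= 15, this is the LCA
LCA = 7


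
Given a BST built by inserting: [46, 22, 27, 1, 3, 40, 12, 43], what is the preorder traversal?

Tree insertion order: [46, 22, 27, 1, 3, 40, 12, 43]
Tree (level-order array): [46, 22, None, 1, 27, None, 3, None, 40, None, 12, None, 43]
Preorder traversal: [46, 22, 1, 3, 12, 27, 40, 43]


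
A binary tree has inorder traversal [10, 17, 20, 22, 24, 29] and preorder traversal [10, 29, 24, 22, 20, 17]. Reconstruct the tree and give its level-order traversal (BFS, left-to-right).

Inorder:  [10, 17, 20, 22, 24, 29]
Preorder: [10, 29, 24, 22, 20, 17]
Algorithm: preorder visits root first, so consume preorder in order;
for each root, split the current inorder slice at that value into
left-subtree inorder and right-subtree inorder, then recurse.
Recursive splits:
  root=10; inorder splits into left=[], right=[17, 20, 22, 24, 29]
  root=29; inorder splits into left=[17, 20, 22, 24], right=[]
  root=24; inorder splits into left=[17, 20, 22], right=[]
  root=22; inorder splits into left=[17, 20], right=[]
  root=20; inorder splits into left=[17], right=[]
  root=17; inorder splits into left=[], right=[]
Reconstructed level-order: [10, 29, 24, 22, 20, 17]


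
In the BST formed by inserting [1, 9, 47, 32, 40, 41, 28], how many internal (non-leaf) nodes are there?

Tree built from: [1, 9, 47, 32, 40, 41, 28]
Tree (level-order array): [1, None, 9, None, 47, 32, None, 28, 40, None, None, None, 41]
Rule: An internal node has at least one child.
Per-node child counts:
  node 1: 1 child(ren)
  node 9: 1 child(ren)
  node 47: 1 child(ren)
  node 32: 2 child(ren)
  node 28: 0 child(ren)
  node 40: 1 child(ren)
  node 41: 0 child(ren)
Matching nodes: [1, 9, 47, 32, 40]
Count of internal (non-leaf) nodes: 5


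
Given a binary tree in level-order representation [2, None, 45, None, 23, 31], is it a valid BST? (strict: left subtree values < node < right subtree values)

Level-order array: [2, None, 45, None, 23, 31]
Validate using subtree bounds (lo, hi): at each node, require lo < value < hi,
then recurse left with hi=value and right with lo=value.
Preorder trace (stopping at first violation):
  at node 2 with bounds (-inf, +inf): OK
  at node 45 with bounds (2, +inf): OK
  at node 23 with bounds (45, +inf): VIOLATION
Node 23 violates its bound: not (45 < 23 < +inf).
Result: Not a valid BST


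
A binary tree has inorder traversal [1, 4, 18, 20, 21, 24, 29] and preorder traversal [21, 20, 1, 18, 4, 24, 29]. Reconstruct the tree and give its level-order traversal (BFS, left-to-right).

Inorder:  [1, 4, 18, 20, 21, 24, 29]
Preorder: [21, 20, 1, 18, 4, 24, 29]
Algorithm: preorder visits root first, so consume preorder in order;
for each root, split the current inorder slice at that value into
left-subtree inorder and right-subtree inorder, then recurse.
Recursive splits:
  root=21; inorder splits into left=[1, 4, 18, 20], right=[24, 29]
  root=20; inorder splits into left=[1, 4, 18], right=[]
  root=1; inorder splits into left=[], right=[4, 18]
  root=18; inorder splits into left=[4], right=[]
  root=4; inorder splits into left=[], right=[]
  root=24; inorder splits into left=[], right=[29]
  root=29; inorder splits into left=[], right=[]
Reconstructed level-order: [21, 20, 24, 1, 29, 18, 4]


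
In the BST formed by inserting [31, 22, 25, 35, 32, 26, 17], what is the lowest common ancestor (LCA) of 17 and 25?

Tree insertion order: [31, 22, 25, 35, 32, 26, 17]
Tree (level-order array): [31, 22, 35, 17, 25, 32, None, None, None, None, 26]
In a BST, the LCA of p=17, q=25 is the first node v on the
root-to-leaf path with p <= v <= q (go left if both < v, right if both > v).
Walk from root:
  at 31: both 17 and 25 < 31, go left
  at 22: 17 <= 22 <= 25, this is the LCA
LCA = 22


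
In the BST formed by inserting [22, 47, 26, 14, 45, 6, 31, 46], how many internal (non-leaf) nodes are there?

Tree built from: [22, 47, 26, 14, 45, 6, 31, 46]
Tree (level-order array): [22, 14, 47, 6, None, 26, None, None, None, None, 45, 31, 46]
Rule: An internal node has at least one child.
Per-node child counts:
  node 22: 2 child(ren)
  node 14: 1 child(ren)
  node 6: 0 child(ren)
  node 47: 1 child(ren)
  node 26: 1 child(ren)
  node 45: 2 child(ren)
  node 31: 0 child(ren)
  node 46: 0 child(ren)
Matching nodes: [22, 14, 47, 26, 45]
Count of internal (non-leaf) nodes: 5


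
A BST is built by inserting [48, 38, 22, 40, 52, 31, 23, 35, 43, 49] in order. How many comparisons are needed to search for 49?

Search path for 49: 48 -> 52 -> 49
Found: True
Comparisons: 3


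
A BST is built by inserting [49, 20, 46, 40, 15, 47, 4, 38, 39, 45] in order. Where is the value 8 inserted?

Starting tree (level order): [49, 20, None, 15, 46, 4, None, 40, 47, None, None, 38, 45, None, None, None, 39]
Insertion path: 49 -> 20 -> 15 -> 4
Result: insert 8 as right child of 4
Final tree (level order): [49, 20, None, 15, 46, 4, None, 40, 47, None, 8, 38, 45, None, None, None, None, None, 39]


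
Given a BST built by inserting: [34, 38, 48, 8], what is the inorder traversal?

Tree insertion order: [34, 38, 48, 8]
Tree (level-order array): [34, 8, 38, None, None, None, 48]
Inorder traversal: [8, 34, 38, 48]


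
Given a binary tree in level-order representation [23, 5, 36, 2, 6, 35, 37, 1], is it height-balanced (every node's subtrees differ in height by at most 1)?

Tree (level-order array): [23, 5, 36, 2, 6, 35, 37, 1]
Definition: a tree is height-balanced if, at every node, |h(left) - h(right)| <= 1 (empty subtree has height -1).
Bottom-up per-node check:
  node 1: h_left=-1, h_right=-1, diff=0 [OK], height=0
  node 2: h_left=0, h_right=-1, diff=1 [OK], height=1
  node 6: h_left=-1, h_right=-1, diff=0 [OK], height=0
  node 5: h_left=1, h_right=0, diff=1 [OK], height=2
  node 35: h_left=-1, h_right=-1, diff=0 [OK], height=0
  node 37: h_left=-1, h_right=-1, diff=0 [OK], height=0
  node 36: h_left=0, h_right=0, diff=0 [OK], height=1
  node 23: h_left=2, h_right=1, diff=1 [OK], height=3
All nodes satisfy the balance condition.
Result: Balanced


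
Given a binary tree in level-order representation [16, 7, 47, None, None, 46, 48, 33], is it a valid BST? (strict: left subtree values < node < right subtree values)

Level-order array: [16, 7, 47, None, None, 46, 48, 33]
Validate using subtree bounds (lo, hi): at each node, require lo < value < hi,
then recurse left with hi=value and right with lo=value.
Preorder trace (stopping at first violation):
  at node 16 with bounds (-inf, +inf): OK
  at node 7 with bounds (-inf, 16): OK
  at node 47 with bounds (16, +inf): OK
  at node 46 with bounds (16, 47): OK
  at node 33 with bounds (16, 46): OK
  at node 48 with bounds (47, +inf): OK
No violation found at any node.
Result: Valid BST


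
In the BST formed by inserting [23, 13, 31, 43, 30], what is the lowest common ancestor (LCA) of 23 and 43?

Tree insertion order: [23, 13, 31, 43, 30]
Tree (level-order array): [23, 13, 31, None, None, 30, 43]
In a BST, the LCA of p=23, q=43 is the first node v on the
root-to-leaf path with p <= v <= q (go left if both < v, right if both > v).
Walk from root:
  at 23: 23 <= 23 <= 43, this is the LCA
LCA = 23


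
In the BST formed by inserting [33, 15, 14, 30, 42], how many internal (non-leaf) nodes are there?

Tree built from: [33, 15, 14, 30, 42]
Tree (level-order array): [33, 15, 42, 14, 30]
Rule: An internal node has at least one child.
Per-node child counts:
  node 33: 2 child(ren)
  node 15: 2 child(ren)
  node 14: 0 child(ren)
  node 30: 0 child(ren)
  node 42: 0 child(ren)
Matching nodes: [33, 15]
Count of internal (non-leaf) nodes: 2


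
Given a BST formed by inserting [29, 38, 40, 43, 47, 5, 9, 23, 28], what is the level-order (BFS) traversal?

Tree insertion order: [29, 38, 40, 43, 47, 5, 9, 23, 28]
Tree (level-order array): [29, 5, 38, None, 9, None, 40, None, 23, None, 43, None, 28, None, 47]
BFS from the root, enqueuing left then right child of each popped node:
  queue [29] -> pop 29, enqueue [5, 38], visited so far: [29]
  queue [5, 38] -> pop 5, enqueue [9], visited so far: [29, 5]
  queue [38, 9] -> pop 38, enqueue [40], visited so far: [29, 5, 38]
  queue [9, 40] -> pop 9, enqueue [23], visited so far: [29, 5, 38, 9]
  queue [40, 23] -> pop 40, enqueue [43], visited so far: [29, 5, 38, 9, 40]
  queue [23, 43] -> pop 23, enqueue [28], visited so far: [29, 5, 38, 9, 40, 23]
  queue [43, 28] -> pop 43, enqueue [47], visited so far: [29, 5, 38, 9, 40, 23, 43]
  queue [28, 47] -> pop 28, enqueue [none], visited so far: [29, 5, 38, 9, 40, 23, 43, 28]
  queue [47] -> pop 47, enqueue [none], visited so far: [29, 5, 38, 9, 40, 23, 43, 28, 47]
Result: [29, 5, 38, 9, 40, 23, 43, 28, 47]


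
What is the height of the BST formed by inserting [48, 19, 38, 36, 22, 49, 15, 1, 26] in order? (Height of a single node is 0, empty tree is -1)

Insertion order: [48, 19, 38, 36, 22, 49, 15, 1, 26]
Tree (level-order array): [48, 19, 49, 15, 38, None, None, 1, None, 36, None, None, None, 22, None, None, 26]
Compute height bottom-up (empty subtree = -1):
  height(1) = 1 + max(-1, -1) = 0
  height(15) = 1 + max(0, -1) = 1
  height(26) = 1 + max(-1, -1) = 0
  height(22) = 1 + max(-1, 0) = 1
  height(36) = 1 + max(1, -1) = 2
  height(38) = 1 + max(2, -1) = 3
  height(19) = 1 + max(1, 3) = 4
  height(49) = 1 + max(-1, -1) = 0
  height(48) = 1 + max(4, 0) = 5
Height = 5


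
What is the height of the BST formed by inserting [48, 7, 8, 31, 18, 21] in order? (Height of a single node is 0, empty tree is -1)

Insertion order: [48, 7, 8, 31, 18, 21]
Tree (level-order array): [48, 7, None, None, 8, None, 31, 18, None, None, 21]
Compute height bottom-up (empty subtree = -1):
  height(21) = 1 + max(-1, -1) = 0
  height(18) = 1 + max(-1, 0) = 1
  height(31) = 1 + max(1, -1) = 2
  height(8) = 1 + max(-1, 2) = 3
  height(7) = 1 + max(-1, 3) = 4
  height(48) = 1 + max(4, -1) = 5
Height = 5


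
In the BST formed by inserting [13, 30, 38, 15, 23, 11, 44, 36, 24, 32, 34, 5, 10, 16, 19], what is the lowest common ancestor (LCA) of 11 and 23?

Tree insertion order: [13, 30, 38, 15, 23, 11, 44, 36, 24, 32, 34, 5, 10, 16, 19]
Tree (level-order array): [13, 11, 30, 5, None, 15, 38, None, 10, None, 23, 36, 44, None, None, 16, 24, 32, None, None, None, None, 19, None, None, None, 34]
In a BST, the LCA of p=11, q=23 is the first node v on the
root-to-leaf path with p <= v <= q (go left if both < v, right if both > v).
Walk from root:
  at 13: 11 <= 13 <= 23, this is the LCA
LCA = 13


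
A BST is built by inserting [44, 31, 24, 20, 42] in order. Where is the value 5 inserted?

Starting tree (level order): [44, 31, None, 24, 42, 20]
Insertion path: 44 -> 31 -> 24 -> 20
Result: insert 5 as left child of 20
Final tree (level order): [44, 31, None, 24, 42, 20, None, None, None, 5]


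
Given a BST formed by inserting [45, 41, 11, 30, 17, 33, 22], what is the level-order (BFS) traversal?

Tree insertion order: [45, 41, 11, 30, 17, 33, 22]
Tree (level-order array): [45, 41, None, 11, None, None, 30, 17, 33, None, 22]
BFS from the root, enqueuing left then right child of each popped node:
  queue [45] -> pop 45, enqueue [41], visited so far: [45]
  queue [41] -> pop 41, enqueue [11], visited so far: [45, 41]
  queue [11] -> pop 11, enqueue [30], visited so far: [45, 41, 11]
  queue [30] -> pop 30, enqueue [17, 33], visited so far: [45, 41, 11, 30]
  queue [17, 33] -> pop 17, enqueue [22], visited so far: [45, 41, 11, 30, 17]
  queue [33, 22] -> pop 33, enqueue [none], visited so far: [45, 41, 11, 30, 17, 33]
  queue [22] -> pop 22, enqueue [none], visited so far: [45, 41, 11, 30, 17, 33, 22]
Result: [45, 41, 11, 30, 17, 33, 22]


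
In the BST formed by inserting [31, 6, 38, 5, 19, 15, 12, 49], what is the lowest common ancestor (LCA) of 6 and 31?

Tree insertion order: [31, 6, 38, 5, 19, 15, 12, 49]
Tree (level-order array): [31, 6, 38, 5, 19, None, 49, None, None, 15, None, None, None, 12]
In a BST, the LCA of p=6, q=31 is the first node v on the
root-to-leaf path with p <= v <= q (go left if both < v, right if both > v).
Walk from root:
  at 31: 6 <= 31 <= 31, this is the LCA
LCA = 31


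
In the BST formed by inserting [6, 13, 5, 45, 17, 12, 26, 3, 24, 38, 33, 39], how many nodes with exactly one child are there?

Tree built from: [6, 13, 5, 45, 17, 12, 26, 3, 24, 38, 33, 39]
Tree (level-order array): [6, 5, 13, 3, None, 12, 45, None, None, None, None, 17, None, None, 26, 24, 38, None, None, 33, 39]
Rule: These are nodes with exactly 1 non-null child.
Per-node child counts:
  node 6: 2 child(ren)
  node 5: 1 child(ren)
  node 3: 0 child(ren)
  node 13: 2 child(ren)
  node 12: 0 child(ren)
  node 45: 1 child(ren)
  node 17: 1 child(ren)
  node 26: 2 child(ren)
  node 24: 0 child(ren)
  node 38: 2 child(ren)
  node 33: 0 child(ren)
  node 39: 0 child(ren)
Matching nodes: [5, 45, 17]
Count of nodes with exactly one child: 3


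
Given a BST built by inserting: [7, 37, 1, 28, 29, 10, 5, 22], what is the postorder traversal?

Tree insertion order: [7, 37, 1, 28, 29, 10, 5, 22]
Tree (level-order array): [7, 1, 37, None, 5, 28, None, None, None, 10, 29, None, 22]
Postorder traversal: [5, 1, 22, 10, 29, 28, 37, 7]


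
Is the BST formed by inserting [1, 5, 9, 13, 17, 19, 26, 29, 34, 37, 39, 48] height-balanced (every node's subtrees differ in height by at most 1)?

Tree (level-order array): [1, None, 5, None, 9, None, 13, None, 17, None, 19, None, 26, None, 29, None, 34, None, 37, None, 39, None, 48]
Definition: a tree is height-balanced if, at every node, |h(left) - h(right)| <= 1 (empty subtree has height -1).
Bottom-up per-node check:
  node 48: h_left=-1, h_right=-1, diff=0 [OK], height=0
  node 39: h_left=-1, h_right=0, diff=1 [OK], height=1
  node 37: h_left=-1, h_right=1, diff=2 [FAIL (|-1-1|=2 > 1)], height=2
  node 34: h_left=-1, h_right=2, diff=3 [FAIL (|-1-2|=3 > 1)], height=3
  node 29: h_left=-1, h_right=3, diff=4 [FAIL (|-1-3|=4 > 1)], height=4
  node 26: h_left=-1, h_right=4, diff=5 [FAIL (|-1-4|=5 > 1)], height=5
  node 19: h_left=-1, h_right=5, diff=6 [FAIL (|-1-5|=6 > 1)], height=6
  node 17: h_left=-1, h_right=6, diff=7 [FAIL (|-1-6|=7 > 1)], height=7
  node 13: h_left=-1, h_right=7, diff=8 [FAIL (|-1-7|=8 > 1)], height=8
  node 9: h_left=-1, h_right=8, diff=9 [FAIL (|-1-8|=9 > 1)], height=9
  node 5: h_left=-1, h_right=9, diff=10 [FAIL (|-1-9|=10 > 1)], height=10
  node 1: h_left=-1, h_right=10, diff=11 [FAIL (|-1-10|=11 > 1)], height=11
Node 37 violates the condition: |-1 - 1| = 2 > 1.
Result: Not balanced


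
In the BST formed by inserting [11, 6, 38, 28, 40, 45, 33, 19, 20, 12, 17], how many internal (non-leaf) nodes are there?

Tree built from: [11, 6, 38, 28, 40, 45, 33, 19, 20, 12, 17]
Tree (level-order array): [11, 6, 38, None, None, 28, 40, 19, 33, None, 45, 12, 20, None, None, None, None, None, 17]
Rule: An internal node has at least one child.
Per-node child counts:
  node 11: 2 child(ren)
  node 6: 0 child(ren)
  node 38: 2 child(ren)
  node 28: 2 child(ren)
  node 19: 2 child(ren)
  node 12: 1 child(ren)
  node 17: 0 child(ren)
  node 20: 0 child(ren)
  node 33: 0 child(ren)
  node 40: 1 child(ren)
  node 45: 0 child(ren)
Matching nodes: [11, 38, 28, 19, 12, 40]
Count of internal (non-leaf) nodes: 6


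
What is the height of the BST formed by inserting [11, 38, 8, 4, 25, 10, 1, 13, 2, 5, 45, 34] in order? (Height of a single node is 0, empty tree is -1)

Insertion order: [11, 38, 8, 4, 25, 10, 1, 13, 2, 5, 45, 34]
Tree (level-order array): [11, 8, 38, 4, 10, 25, 45, 1, 5, None, None, 13, 34, None, None, None, 2]
Compute height bottom-up (empty subtree = -1):
  height(2) = 1 + max(-1, -1) = 0
  height(1) = 1 + max(-1, 0) = 1
  height(5) = 1 + max(-1, -1) = 0
  height(4) = 1 + max(1, 0) = 2
  height(10) = 1 + max(-1, -1) = 0
  height(8) = 1 + max(2, 0) = 3
  height(13) = 1 + max(-1, -1) = 0
  height(34) = 1 + max(-1, -1) = 0
  height(25) = 1 + max(0, 0) = 1
  height(45) = 1 + max(-1, -1) = 0
  height(38) = 1 + max(1, 0) = 2
  height(11) = 1 + max(3, 2) = 4
Height = 4


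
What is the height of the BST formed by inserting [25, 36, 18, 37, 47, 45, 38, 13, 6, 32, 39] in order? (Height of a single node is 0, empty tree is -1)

Insertion order: [25, 36, 18, 37, 47, 45, 38, 13, 6, 32, 39]
Tree (level-order array): [25, 18, 36, 13, None, 32, 37, 6, None, None, None, None, 47, None, None, 45, None, 38, None, None, 39]
Compute height bottom-up (empty subtree = -1):
  height(6) = 1 + max(-1, -1) = 0
  height(13) = 1 + max(0, -1) = 1
  height(18) = 1 + max(1, -1) = 2
  height(32) = 1 + max(-1, -1) = 0
  height(39) = 1 + max(-1, -1) = 0
  height(38) = 1 + max(-1, 0) = 1
  height(45) = 1 + max(1, -1) = 2
  height(47) = 1 + max(2, -1) = 3
  height(37) = 1 + max(-1, 3) = 4
  height(36) = 1 + max(0, 4) = 5
  height(25) = 1 + max(2, 5) = 6
Height = 6


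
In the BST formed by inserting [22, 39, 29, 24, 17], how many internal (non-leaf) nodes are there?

Tree built from: [22, 39, 29, 24, 17]
Tree (level-order array): [22, 17, 39, None, None, 29, None, 24]
Rule: An internal node has at least one child.
Per-node child counts:
  node 22: 2 child(ren)
  node 17: 0 child(ren)
  node 39: 1 child(ren)
  node 29: 1 child(ren)
  node 24: 0 child(ren)
Matching nodes: [22, 39, 29]
Count of internal (non-leaf) nodes: 3


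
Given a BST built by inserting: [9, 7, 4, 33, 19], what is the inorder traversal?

Tree insertion order: [9, 7, 4, 33, 19]
Tree (level-order array): [9, 7, 33, 4, None, 19]
Inorder traversal: [4, 7, 9, 19, 33]


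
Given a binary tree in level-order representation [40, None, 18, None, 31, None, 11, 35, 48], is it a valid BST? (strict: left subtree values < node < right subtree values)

Level-order array: [40, None, 18, None, 31, None, 11, 35, 48]
Validate using subtree bounds (lo, hi): at each node, require lo < value < hi,
then recurse left with hi=value and right with lo=value.
Preorder trace (stopping at first violation):
  at node 40 with bounds (-inf, +inf): OK
  at node 18 with bounds (40, +inf): VIOLATION
Node 18 violates its bound: not (40 < 18 < +inf).
Result: Not a valid BST


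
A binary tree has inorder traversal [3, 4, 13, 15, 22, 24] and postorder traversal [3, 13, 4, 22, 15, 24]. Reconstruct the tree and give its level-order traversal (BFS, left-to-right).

Inorder:   [3, 4, 13, 15, 22, 24]
Postorder: [3, 13, 4, 22, 15, 24]
Algorithm: postorder visits root last, so walk postorder right-to-left;
each value is the root of the current inorder slice — split it at that
value, recurse on the right subtree first, then the left.
Recursive splits:
  root=24; inorder splits into left=[3, 4, 13, 15, 22], right=[]
  root=15; inorder splits into left=[3, 4, 13], right=[22]
  root=22; inorder splits into left=[], right=[]
  root=4; inorder splits into left=[3], right=[13]
  root=13; inorder splits into left=[], right=[]
  root=3; inorder splits into left=[], right=[]
Reconstructed level-order: [24, 15, 4, 22, 3, 13]


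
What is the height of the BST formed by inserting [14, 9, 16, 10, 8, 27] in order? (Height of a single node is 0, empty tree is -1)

Insertion order: [14, 9, 16, 10, 8, 27]
Tree (level-order array): [14, 9, 16, 8, 10, None, 27]
Compute height bottom-up (empty subtree = -1):
  height(8) = 1 + max(-1, -1) = 0
  height(10) = 1 + max(-1, -1) = 0
  height(9) = 1 + max(0, 0) = 1
  height(27) = 1 + max(-1, -1) = 0
  height(16) = 1 + max(-1, 0) = 1
  height(14) = 1 + max(1, 1) = 2
Height = 2


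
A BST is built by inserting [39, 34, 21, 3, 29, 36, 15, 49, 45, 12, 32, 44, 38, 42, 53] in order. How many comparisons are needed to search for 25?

Search path for 25: 39 -> 34 -> 21 -> 29
Found: False
Comparisons: 4


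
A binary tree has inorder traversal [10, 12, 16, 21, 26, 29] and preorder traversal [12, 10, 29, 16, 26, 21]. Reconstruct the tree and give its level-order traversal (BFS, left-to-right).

Inorder:  [10, 12, 16, 21, 26, 29]
Preorder: [12, 10, 29, 16, 26, 21]
Algorithm: preorder visits root first, so consume preorder in order;
for each root, split the current inorder slice at that value into
left-subtree inorder and right-subtree inorder, then recurse.
Recursive splits:
  root=12; inorder splits into left=[10], right=[16, 21, 26, 29]
  root=10; inorder splits into left=[], right=[]
  root=29; inorder splits into left=[16, 21, 26], right=[]
  root=16; inorder splits into left=[], right=[21, 26]
  root=26; inorder splits into left=[21], right=[]
  root=21; inorder splits into left=[], right=[]
Reconstructed level-order: [12, 10, 29, 16, 26, 21]


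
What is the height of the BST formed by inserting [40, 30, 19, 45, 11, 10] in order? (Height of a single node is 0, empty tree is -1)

Insertion order: [40, 30, 19, 45, 11, 10]
Tree (level-order array): [40, 30, 45, 19, None, None, None, 11, None, 10]
Compute height bottom-up (empty subtree = -1):
  height(10) = 1 + max(-1, -1) = 0
  height(11) = 1 + max(0, -1) = 1
  height(19) = 1 + max(1, -1) = 2
  height(30) = 1 + max(2, -1) = 3
  height(45) = 1 + max(-1, -1) = 0
  height(40) = 1 + max(3, 0) = 4
Height = 4


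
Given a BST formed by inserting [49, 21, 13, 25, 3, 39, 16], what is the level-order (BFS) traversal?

Tree insertion order: [49, 21, 13, 25, 3, 39, 16]
Tree (level-order array): [49, 21, None, 13, 25, 3, 16, None, 39]
BFS from the root, enqueuing left then right child of each popped node:
  queue [49] -> pop 49, enqueue [21], visited so far: [49]
  queue [21] -> pop 21, enqueue [13, 25], visited so far: [49, 21]
  queue [13, 25] -> pop 13, enqueue [3, 16], visited so far: [49, 21, 13]
  queue [25, 3, 16] -> pop 25, enqueue [39], visited so far: [49, 21, 13, 25]
  queue [3, 16, 39] -> pop 3, enqueue [none], visited so far: [49, 21, 13, 25, 3]
  queue [16, 39] -> pop 16, enqueue [none], visited so far: [49, 21, 13, 25, 3, 16]
  queue [39] -> pop 39, enqueue [none], visited so far: [49, 21, 13, 25, 3, 16, 39]
Result: [49, 21, 13, 25, 3, 16, 39]
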